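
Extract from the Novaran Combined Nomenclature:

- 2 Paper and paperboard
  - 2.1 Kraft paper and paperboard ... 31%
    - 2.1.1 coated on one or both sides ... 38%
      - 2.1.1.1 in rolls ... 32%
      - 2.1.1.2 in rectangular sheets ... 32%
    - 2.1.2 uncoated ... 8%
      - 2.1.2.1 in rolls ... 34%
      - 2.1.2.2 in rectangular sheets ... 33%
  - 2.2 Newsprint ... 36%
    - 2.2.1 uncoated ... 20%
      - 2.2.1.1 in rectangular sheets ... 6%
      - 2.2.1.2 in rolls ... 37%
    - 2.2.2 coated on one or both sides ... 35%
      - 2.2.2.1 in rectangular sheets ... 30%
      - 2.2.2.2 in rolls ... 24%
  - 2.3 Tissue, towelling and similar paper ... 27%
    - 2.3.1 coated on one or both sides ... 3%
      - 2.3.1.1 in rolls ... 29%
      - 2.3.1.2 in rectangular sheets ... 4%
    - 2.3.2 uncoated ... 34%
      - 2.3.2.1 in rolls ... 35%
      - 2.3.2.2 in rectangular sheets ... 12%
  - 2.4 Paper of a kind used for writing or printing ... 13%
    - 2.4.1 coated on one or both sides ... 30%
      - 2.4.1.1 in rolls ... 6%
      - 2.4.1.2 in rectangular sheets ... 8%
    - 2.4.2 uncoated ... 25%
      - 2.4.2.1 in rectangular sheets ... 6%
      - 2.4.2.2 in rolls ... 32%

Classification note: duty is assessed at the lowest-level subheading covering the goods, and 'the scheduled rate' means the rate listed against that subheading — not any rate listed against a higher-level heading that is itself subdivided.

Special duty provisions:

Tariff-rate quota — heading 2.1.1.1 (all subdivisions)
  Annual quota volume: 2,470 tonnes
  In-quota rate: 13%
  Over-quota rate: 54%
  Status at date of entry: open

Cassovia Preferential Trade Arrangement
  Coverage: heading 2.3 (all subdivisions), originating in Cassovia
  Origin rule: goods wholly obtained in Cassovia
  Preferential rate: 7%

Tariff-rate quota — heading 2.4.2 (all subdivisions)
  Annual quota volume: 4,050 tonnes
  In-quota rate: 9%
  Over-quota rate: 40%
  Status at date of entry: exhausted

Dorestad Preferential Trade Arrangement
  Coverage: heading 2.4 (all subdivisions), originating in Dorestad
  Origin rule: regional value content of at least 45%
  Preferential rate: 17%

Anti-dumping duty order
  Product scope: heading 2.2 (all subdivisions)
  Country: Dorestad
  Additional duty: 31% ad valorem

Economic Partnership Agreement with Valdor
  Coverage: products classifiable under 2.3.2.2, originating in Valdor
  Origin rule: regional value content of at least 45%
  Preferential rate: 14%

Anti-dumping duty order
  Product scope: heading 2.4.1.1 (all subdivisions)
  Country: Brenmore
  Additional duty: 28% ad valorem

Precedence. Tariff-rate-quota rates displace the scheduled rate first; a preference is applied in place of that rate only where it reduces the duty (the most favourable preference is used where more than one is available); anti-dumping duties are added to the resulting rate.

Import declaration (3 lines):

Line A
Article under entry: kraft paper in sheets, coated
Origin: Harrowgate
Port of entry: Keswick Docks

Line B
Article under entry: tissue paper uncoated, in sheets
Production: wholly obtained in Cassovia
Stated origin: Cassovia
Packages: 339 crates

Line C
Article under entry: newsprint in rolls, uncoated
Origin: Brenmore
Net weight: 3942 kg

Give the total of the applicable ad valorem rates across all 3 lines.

76%

Line A: kraft paper → 2.1; coated → 2.1.1; in sheets → 2.1.1.2. Scheduled 32%. No special measure applies. → 32%.
Line B: tissue paper → 2.3; uncoated → 2.3.2; in sheets → 2.3.2.2. Scheduled 12%. Cassovia agreement on 2.3: wholly obtained → 7% available; preferential 7%. → 7%.
Line C: newsprint → 2.2; uncoated → 2.2.1; in rolls → 2.2.1.2. Scheduled 37%. No special measure applies. → 37%.
Sum: 32% + 7% + 37% = 76%.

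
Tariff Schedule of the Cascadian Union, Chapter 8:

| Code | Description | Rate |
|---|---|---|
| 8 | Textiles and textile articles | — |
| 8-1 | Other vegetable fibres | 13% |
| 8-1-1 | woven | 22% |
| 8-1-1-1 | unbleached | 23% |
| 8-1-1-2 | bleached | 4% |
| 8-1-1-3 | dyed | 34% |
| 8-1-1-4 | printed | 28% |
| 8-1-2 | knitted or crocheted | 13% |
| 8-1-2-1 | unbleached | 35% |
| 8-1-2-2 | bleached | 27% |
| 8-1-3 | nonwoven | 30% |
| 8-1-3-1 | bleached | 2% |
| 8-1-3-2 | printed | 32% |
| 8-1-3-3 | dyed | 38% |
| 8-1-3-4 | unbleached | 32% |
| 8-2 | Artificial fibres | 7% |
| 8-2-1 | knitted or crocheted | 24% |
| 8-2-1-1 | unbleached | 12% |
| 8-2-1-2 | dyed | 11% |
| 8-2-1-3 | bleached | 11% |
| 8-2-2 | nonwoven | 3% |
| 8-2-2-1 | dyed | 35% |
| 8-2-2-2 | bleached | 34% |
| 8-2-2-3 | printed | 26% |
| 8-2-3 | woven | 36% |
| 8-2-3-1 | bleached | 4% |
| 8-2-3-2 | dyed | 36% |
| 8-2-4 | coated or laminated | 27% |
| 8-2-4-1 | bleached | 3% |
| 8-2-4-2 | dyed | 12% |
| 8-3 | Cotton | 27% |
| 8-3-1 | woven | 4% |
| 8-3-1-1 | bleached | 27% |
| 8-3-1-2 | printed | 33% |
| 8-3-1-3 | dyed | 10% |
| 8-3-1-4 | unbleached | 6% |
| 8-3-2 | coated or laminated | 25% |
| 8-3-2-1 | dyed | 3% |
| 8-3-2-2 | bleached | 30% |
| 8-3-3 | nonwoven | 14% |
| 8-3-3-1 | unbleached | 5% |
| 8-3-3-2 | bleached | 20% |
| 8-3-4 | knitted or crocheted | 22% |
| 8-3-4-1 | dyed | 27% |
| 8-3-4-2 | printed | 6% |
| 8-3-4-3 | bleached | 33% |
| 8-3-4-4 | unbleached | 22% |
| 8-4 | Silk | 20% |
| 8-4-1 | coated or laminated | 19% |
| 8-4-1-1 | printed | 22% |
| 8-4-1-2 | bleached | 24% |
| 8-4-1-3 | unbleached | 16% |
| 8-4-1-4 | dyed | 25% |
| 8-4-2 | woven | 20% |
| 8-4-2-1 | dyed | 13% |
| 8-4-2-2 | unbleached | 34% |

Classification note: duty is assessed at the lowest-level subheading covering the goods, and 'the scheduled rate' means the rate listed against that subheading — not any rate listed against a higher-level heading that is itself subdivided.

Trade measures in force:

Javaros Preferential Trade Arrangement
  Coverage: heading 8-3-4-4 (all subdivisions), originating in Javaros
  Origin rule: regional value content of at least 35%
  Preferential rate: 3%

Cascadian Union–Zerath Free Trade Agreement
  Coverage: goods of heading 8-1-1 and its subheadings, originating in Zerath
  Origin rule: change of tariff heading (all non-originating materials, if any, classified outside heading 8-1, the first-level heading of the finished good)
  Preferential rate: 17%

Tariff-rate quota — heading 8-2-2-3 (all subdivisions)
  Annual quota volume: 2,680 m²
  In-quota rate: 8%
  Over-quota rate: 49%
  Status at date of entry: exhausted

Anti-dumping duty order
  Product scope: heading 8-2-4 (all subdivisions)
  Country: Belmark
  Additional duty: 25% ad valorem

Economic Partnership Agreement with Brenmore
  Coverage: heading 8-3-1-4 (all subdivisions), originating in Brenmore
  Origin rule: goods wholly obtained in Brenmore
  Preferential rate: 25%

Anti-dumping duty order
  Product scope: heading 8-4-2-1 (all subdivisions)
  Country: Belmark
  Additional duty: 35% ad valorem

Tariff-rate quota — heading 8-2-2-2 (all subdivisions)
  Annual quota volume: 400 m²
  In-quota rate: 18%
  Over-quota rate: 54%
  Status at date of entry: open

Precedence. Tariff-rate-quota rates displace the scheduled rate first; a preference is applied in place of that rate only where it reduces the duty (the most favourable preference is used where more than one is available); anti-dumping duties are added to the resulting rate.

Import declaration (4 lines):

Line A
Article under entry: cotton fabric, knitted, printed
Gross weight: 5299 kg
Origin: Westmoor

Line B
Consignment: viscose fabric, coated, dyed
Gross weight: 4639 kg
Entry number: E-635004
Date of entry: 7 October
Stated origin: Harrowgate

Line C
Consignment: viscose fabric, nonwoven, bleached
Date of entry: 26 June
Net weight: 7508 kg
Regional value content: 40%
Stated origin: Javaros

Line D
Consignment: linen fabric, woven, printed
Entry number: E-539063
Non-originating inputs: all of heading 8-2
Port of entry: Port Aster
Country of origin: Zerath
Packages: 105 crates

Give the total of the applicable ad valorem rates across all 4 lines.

53%

Line A: cotton → 8-3; knitted → 8-3-4; printed → 8-3-4-2. Scheduled 6%. No special measure applies. → 6%.
Line B: viscose → 8-2; coated → 8-2-4; dyed → 8-2-4-2. Scheduled 12%. No special measure applies. → 12%.
Line C: viscose → 8-2; nonwoven → 8-2-2; bleached → 8-2-2-2. Scheduled 34%. quota on 8-2-2-2 open → in-quota 18%; Javaros agreement on 8-3-4-4: 8-2-2-2 not covered. → 18%.
Line D: linen → 8-1; woven → 8-1-1; printed → 8-1-1-4. Scheduled 28%. Zerath agreement on 8-1-1: CTH met → 17% available; preferential 17%. → 17%.
Sum: 6% + 12% + 18% + 17% = 53%.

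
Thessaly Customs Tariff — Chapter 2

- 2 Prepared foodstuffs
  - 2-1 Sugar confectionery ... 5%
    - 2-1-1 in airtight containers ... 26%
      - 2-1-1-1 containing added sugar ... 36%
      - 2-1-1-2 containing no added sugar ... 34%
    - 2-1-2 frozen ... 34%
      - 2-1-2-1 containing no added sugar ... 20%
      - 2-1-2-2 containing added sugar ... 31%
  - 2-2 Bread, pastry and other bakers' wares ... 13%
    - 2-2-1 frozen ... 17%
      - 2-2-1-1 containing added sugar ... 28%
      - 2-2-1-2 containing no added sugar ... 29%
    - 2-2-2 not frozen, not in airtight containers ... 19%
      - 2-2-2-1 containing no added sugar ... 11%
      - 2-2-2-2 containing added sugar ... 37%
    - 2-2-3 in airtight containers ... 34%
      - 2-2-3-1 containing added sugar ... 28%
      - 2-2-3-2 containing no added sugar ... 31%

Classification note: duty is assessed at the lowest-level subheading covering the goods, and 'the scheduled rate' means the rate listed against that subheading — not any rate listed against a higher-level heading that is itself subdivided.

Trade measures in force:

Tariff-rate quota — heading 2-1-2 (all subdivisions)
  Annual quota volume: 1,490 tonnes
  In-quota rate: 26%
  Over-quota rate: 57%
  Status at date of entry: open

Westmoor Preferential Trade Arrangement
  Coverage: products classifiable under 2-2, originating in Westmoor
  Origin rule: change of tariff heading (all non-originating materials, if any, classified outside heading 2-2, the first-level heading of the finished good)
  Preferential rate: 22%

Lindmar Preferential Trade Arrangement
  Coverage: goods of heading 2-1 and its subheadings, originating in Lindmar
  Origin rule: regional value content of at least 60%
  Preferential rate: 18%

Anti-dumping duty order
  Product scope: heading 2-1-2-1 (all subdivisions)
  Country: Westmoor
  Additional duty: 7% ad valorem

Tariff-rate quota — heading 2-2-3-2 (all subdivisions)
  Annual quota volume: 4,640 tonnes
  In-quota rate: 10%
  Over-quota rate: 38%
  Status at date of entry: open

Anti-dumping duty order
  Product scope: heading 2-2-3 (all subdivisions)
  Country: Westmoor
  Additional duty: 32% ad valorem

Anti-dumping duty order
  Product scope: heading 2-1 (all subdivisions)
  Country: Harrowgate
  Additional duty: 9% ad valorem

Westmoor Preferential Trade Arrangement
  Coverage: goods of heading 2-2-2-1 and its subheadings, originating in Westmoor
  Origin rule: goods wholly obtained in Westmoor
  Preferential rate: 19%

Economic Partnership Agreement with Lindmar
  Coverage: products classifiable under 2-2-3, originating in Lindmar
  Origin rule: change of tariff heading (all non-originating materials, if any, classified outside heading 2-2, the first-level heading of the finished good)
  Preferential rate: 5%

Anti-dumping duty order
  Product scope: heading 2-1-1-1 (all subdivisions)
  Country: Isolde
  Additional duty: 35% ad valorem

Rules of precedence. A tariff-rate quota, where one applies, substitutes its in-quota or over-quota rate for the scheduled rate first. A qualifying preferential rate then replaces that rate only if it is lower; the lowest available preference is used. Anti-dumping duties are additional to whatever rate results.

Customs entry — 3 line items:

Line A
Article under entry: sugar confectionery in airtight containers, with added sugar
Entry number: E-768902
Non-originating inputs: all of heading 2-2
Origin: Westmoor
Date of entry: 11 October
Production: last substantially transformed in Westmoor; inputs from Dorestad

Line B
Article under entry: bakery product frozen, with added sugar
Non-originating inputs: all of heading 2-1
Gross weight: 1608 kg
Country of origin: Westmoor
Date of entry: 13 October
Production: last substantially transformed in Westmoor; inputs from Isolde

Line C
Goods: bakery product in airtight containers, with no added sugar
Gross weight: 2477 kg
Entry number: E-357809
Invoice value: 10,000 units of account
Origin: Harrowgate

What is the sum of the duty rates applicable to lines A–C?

Line A: sugar confectionery → 2-1; in airtight containers → 2-1-1; with added sugar → 2-1-1-1. Scheduled 36%. Westmoor agreement on 2-2: 2-1-1-1 not covered; Westmoor agreement on 2-2-2-1: 2-1-1-1 not covered. → 36%.
Line B: bakery product → 2-2; frozen → 2-2-1; with added sugar → 2-2-1-1. Scheduled 28%. Westmoor agreement on 2-2: CTH met → 22% available; Westmoor agreement on 2-2-2-1: 2-2-1-1 not covered; preferential 22%. → 22%.
Line C: bakery product → 2-2; in airtight containers → 2-2-3; with no added sugar → 2-2-3-2. Scheduled 31%. quota on 2-2-3-2 open → in-quota 10%. → 10%.
Sum: 36% + 22% + 10% = 68%.

68%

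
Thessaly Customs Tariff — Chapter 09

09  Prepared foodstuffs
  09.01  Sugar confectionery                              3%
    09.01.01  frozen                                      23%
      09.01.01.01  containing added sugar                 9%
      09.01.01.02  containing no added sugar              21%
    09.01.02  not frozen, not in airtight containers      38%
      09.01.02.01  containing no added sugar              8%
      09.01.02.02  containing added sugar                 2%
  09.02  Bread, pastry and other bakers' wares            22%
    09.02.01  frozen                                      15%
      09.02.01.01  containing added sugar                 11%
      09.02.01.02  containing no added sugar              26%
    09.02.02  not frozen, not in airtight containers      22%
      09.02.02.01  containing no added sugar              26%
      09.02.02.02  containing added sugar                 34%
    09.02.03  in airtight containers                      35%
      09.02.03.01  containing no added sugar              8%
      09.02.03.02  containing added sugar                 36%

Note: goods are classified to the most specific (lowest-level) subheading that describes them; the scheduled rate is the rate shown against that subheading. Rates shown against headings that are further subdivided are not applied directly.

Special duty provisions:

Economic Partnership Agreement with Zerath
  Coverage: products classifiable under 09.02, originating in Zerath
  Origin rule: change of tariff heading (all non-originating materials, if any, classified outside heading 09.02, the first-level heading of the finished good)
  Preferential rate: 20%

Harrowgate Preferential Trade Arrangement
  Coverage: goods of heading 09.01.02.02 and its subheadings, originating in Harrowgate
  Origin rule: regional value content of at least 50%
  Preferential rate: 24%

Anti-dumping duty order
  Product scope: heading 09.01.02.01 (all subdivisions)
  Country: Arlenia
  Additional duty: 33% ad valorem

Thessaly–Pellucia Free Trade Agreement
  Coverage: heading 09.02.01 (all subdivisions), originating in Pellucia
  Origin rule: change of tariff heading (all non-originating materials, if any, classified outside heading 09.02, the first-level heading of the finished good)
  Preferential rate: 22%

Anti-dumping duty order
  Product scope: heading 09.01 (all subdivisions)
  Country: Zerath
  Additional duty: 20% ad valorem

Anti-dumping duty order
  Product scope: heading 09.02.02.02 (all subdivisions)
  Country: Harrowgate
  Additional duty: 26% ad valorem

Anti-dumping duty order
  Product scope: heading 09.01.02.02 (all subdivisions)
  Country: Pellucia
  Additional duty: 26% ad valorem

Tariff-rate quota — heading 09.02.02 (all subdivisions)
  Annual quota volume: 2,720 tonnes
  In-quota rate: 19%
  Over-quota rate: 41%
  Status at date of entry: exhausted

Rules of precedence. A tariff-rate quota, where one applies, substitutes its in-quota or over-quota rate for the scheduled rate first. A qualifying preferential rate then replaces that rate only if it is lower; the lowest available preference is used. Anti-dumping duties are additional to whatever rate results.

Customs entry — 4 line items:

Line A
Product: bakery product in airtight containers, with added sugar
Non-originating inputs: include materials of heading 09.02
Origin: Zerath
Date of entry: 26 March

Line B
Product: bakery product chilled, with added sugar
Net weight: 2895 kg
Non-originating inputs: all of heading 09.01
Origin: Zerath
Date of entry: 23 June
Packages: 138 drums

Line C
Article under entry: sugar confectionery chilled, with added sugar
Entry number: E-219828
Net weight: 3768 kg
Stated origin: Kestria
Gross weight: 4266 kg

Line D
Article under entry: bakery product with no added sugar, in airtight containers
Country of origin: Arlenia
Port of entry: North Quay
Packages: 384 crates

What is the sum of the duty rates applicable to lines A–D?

66%

Line A: bakery product → 09.02; in airtight containers → 09.02.03; with added sugar → 09.02.03.02. Scheduled 36%. Zerath agreement on 09.02: CTH not met. → 36%.
Line B: bakery product → 09.02; chilled → 09.02.02; with added sugar → 09.02.02.02. Scheduled 34%. quota on 09.02.02 exhausted → over-quota 41%; Zerath agreement on 09.02: CTH met → 20% available; preferential 20%. → 20%.
Line C: sugar confectionery → 09.01; chilled → 09.01.02; with added sugar → 09.01.02.02. Scheduled 2%. No special measure applies. → 2%.
Line D: bakery product → 09.02; in airtight containers → 09.02.03; with no added sugar → 09.02.03.01. Scheduled 8%. No special measure applies. → 8%.
Sum: 36% + 20% + 2% + 8% = 66%.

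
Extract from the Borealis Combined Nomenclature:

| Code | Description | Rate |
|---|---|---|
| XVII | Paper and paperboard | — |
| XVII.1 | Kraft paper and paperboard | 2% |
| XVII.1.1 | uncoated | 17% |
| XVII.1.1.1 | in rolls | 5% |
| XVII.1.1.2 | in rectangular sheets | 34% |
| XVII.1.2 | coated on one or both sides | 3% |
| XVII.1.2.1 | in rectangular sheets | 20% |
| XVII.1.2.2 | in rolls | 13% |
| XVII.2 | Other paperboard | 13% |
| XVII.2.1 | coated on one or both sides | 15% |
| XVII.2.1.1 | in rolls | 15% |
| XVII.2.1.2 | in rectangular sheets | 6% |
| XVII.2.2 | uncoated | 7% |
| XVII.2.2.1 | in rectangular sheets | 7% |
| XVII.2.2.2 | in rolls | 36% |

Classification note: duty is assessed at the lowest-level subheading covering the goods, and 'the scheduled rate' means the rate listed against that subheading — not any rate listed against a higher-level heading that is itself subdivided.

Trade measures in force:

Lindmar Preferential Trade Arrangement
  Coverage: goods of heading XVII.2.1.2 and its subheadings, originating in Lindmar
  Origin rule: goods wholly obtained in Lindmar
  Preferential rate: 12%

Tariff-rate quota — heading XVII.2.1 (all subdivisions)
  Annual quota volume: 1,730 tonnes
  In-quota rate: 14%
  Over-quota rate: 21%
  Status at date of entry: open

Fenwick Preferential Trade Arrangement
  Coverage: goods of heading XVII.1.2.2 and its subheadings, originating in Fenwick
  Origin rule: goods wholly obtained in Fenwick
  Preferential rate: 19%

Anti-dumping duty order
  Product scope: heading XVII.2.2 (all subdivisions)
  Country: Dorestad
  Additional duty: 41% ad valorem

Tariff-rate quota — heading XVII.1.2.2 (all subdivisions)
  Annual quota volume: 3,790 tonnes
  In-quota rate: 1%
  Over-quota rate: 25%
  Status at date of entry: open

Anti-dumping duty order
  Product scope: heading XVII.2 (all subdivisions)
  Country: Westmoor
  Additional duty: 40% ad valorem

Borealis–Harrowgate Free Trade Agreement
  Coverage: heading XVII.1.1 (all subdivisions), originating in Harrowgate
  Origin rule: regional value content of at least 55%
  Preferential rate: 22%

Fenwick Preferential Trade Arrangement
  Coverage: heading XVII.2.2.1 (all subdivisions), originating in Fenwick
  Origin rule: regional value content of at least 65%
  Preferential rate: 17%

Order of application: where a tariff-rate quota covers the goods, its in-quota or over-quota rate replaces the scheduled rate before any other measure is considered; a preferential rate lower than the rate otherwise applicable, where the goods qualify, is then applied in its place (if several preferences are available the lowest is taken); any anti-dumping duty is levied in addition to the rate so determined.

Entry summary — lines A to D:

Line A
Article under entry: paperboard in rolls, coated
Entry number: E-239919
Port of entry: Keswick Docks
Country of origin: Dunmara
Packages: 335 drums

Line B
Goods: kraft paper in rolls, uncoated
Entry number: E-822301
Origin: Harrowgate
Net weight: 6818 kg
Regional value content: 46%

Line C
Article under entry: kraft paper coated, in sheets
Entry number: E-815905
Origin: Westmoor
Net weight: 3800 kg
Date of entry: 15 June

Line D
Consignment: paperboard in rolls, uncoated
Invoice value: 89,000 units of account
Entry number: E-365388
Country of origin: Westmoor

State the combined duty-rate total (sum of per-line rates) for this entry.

Line A: paperboard → XVII.2; coated → XVII.2.1; in rolls → XVII.2.1.1. Scheduled 15%. quota on XVII.2.1 open → in-quota 14%. → 14%.
Line B: kraft paper → XVII.1; uncoated → XVII.1.1; in rolls → XVII.1.1.1. Scheduled 5%. Harrowgate agreement on XVII.1.1: RVC < 55%. → 5%.
Line C: kraft paper → XVII.1; coated → XVII.1.2; in sheets → XVII.1.2.1. Scheduled 20%. No special measure applies. → 20%.
Line D: paperboard → XVII.2; uncoated → XVII.2.2; in rolls → XVII.2.2.2. Scheduled 36%. anti-dumping (Westmoor, XVII.2): +40%; total 36% + 40% = 76%. → 76%.
Sum: 14% + 5% + 20% + 76% = 115%.

115%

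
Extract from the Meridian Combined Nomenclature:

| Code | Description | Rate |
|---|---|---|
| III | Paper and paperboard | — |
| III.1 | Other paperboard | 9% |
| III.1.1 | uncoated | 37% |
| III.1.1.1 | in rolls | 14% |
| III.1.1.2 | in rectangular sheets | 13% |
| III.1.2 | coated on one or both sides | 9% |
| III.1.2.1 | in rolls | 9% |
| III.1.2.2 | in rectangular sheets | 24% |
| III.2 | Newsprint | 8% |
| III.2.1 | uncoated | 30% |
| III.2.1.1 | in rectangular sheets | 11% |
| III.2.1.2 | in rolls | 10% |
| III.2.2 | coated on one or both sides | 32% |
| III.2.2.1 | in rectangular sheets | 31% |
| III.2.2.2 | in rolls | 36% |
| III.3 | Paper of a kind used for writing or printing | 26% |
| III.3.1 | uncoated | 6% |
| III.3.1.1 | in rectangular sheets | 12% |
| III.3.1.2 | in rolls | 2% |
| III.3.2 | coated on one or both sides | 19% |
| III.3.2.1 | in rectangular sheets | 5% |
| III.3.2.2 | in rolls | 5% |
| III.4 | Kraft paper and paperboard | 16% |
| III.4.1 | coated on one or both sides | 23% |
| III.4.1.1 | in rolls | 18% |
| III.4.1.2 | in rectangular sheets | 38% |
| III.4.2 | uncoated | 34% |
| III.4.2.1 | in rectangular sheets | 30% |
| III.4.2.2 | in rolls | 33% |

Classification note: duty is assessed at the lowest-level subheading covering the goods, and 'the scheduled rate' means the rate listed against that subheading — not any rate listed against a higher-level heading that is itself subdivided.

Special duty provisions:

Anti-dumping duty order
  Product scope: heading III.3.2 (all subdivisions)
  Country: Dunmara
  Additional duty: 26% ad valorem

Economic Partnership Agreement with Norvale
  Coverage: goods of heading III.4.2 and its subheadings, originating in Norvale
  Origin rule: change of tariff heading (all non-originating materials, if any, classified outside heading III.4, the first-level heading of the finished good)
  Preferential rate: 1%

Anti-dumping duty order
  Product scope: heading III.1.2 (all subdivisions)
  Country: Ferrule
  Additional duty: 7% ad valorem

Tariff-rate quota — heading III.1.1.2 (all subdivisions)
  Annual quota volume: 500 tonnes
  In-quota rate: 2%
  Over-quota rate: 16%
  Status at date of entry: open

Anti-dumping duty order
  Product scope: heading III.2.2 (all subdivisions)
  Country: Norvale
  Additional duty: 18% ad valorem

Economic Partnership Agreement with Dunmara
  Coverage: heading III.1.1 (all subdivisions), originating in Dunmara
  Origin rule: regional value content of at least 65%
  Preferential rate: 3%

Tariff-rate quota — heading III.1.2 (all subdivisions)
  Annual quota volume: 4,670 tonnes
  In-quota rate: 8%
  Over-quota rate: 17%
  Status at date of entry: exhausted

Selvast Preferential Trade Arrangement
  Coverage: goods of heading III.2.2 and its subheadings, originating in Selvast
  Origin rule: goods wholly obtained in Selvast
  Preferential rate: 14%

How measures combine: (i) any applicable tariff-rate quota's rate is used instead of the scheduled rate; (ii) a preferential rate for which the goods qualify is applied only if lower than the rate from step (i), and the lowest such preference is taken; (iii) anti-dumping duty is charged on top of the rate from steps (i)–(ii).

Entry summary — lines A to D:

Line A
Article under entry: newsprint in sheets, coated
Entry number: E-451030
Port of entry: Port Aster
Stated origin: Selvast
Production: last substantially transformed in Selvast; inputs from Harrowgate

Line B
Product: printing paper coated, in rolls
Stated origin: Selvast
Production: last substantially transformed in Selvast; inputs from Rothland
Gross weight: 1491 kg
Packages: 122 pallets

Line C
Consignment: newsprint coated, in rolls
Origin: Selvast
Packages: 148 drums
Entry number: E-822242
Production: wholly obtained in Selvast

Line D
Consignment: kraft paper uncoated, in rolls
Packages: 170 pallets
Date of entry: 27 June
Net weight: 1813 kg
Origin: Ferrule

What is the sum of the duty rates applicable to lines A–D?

83%

Line A: newsprint → III.2; coated → III.2.2; in sheets → III.2.2.1. Scheduled 31%. Selvast agreement on III.2.2: not wholly obtained. → 31%.
Line B: printing paper → III.3; coated → III.3.2; in rolls → III.3.2.2. Scheduled 5%. Selvast agreement on III.2.2: III.3.2.2 not covered. → 5%.
Line C: newsprint → III.2; coated → III.2.2; in rolls → III.2.2.2. Scheduled 36%. Selvast agreement on III.2.2: wholly obtained → 14% available; preferential 14%. → 14%.
Line D: kraft paper → III.4; uncoated → III.4.2; in rolls → III.4.2.2. Scheduled 33%. No special measure applies. → 33%.
Sum: 31% + 5% + 14% + 33% = 83%.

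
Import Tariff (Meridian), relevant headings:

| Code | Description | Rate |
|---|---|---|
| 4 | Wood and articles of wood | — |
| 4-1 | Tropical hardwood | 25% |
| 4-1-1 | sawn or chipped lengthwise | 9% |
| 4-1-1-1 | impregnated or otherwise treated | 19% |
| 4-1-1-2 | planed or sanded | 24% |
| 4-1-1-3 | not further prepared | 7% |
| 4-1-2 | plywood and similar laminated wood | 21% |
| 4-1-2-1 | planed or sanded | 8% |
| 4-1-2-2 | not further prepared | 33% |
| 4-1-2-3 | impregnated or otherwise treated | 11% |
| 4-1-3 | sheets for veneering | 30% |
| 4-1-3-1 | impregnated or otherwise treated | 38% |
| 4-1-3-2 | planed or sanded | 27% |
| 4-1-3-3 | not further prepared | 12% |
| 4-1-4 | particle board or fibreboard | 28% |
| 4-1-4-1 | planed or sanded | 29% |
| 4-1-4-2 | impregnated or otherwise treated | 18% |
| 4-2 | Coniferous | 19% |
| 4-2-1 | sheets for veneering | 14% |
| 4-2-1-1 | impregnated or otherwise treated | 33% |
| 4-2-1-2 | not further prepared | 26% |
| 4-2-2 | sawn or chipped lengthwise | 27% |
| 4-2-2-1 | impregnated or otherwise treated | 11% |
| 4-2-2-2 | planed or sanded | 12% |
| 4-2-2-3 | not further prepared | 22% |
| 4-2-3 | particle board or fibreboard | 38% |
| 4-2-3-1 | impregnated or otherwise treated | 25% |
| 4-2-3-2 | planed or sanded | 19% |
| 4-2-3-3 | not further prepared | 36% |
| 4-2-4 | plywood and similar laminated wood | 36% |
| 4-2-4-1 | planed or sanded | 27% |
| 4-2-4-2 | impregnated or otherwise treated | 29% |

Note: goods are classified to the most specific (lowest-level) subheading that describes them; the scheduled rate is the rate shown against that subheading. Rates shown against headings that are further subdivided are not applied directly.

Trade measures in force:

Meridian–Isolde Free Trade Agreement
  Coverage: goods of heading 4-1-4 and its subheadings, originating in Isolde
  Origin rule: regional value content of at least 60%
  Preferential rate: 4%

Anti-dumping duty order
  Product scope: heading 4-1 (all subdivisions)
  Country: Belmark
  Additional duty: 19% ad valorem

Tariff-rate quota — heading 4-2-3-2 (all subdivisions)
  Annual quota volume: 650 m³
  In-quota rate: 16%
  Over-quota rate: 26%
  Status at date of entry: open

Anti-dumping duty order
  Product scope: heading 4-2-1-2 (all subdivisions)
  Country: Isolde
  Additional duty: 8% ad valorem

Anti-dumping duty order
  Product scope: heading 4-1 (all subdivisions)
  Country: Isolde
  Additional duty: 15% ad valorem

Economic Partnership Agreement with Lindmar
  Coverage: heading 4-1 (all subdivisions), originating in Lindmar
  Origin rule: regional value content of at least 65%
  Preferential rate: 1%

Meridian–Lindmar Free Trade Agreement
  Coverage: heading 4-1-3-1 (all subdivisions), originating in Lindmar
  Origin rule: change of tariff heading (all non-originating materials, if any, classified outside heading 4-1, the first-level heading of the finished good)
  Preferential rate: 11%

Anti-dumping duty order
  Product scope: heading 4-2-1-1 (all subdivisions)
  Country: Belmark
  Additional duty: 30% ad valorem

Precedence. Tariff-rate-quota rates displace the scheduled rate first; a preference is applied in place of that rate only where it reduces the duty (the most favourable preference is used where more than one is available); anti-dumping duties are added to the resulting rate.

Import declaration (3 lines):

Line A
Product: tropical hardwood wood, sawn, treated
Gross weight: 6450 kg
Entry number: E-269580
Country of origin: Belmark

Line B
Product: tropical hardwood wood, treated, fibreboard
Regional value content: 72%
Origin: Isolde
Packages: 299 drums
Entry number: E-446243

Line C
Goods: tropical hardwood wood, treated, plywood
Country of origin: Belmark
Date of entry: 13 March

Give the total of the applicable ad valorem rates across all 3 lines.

87%

Line A: tropical hardwood → 4-1; sawn → 4-1-1; treated → 4-1-1-1. Scheduled 19%. anti-dumping (Belmark, 4-1): +19%; total 19% + 19% = 38%. → 38%.
Line B: tropical hardwood → 4-1; fibreboard → 4-1-4; treated → 4-1-4-2. Scheduled 18%. Isolde agreement on 4-1-4: RVC ≥ 60% → 4% available; preferential 4%; anti-dumping (Isolde, 4-1): +15%; total 4% + 15% = 19%. → 19%.
Line C: tropical hardwood → 4-1; plywood → 4-1-2; treated → 4-1-2-3. Scheduled 11%. anti-dumping (Belmark, 4-1): +19%; total 11% + 19% = 30%. → 30%.
Sum: 38% + 19% + 30% = 87%.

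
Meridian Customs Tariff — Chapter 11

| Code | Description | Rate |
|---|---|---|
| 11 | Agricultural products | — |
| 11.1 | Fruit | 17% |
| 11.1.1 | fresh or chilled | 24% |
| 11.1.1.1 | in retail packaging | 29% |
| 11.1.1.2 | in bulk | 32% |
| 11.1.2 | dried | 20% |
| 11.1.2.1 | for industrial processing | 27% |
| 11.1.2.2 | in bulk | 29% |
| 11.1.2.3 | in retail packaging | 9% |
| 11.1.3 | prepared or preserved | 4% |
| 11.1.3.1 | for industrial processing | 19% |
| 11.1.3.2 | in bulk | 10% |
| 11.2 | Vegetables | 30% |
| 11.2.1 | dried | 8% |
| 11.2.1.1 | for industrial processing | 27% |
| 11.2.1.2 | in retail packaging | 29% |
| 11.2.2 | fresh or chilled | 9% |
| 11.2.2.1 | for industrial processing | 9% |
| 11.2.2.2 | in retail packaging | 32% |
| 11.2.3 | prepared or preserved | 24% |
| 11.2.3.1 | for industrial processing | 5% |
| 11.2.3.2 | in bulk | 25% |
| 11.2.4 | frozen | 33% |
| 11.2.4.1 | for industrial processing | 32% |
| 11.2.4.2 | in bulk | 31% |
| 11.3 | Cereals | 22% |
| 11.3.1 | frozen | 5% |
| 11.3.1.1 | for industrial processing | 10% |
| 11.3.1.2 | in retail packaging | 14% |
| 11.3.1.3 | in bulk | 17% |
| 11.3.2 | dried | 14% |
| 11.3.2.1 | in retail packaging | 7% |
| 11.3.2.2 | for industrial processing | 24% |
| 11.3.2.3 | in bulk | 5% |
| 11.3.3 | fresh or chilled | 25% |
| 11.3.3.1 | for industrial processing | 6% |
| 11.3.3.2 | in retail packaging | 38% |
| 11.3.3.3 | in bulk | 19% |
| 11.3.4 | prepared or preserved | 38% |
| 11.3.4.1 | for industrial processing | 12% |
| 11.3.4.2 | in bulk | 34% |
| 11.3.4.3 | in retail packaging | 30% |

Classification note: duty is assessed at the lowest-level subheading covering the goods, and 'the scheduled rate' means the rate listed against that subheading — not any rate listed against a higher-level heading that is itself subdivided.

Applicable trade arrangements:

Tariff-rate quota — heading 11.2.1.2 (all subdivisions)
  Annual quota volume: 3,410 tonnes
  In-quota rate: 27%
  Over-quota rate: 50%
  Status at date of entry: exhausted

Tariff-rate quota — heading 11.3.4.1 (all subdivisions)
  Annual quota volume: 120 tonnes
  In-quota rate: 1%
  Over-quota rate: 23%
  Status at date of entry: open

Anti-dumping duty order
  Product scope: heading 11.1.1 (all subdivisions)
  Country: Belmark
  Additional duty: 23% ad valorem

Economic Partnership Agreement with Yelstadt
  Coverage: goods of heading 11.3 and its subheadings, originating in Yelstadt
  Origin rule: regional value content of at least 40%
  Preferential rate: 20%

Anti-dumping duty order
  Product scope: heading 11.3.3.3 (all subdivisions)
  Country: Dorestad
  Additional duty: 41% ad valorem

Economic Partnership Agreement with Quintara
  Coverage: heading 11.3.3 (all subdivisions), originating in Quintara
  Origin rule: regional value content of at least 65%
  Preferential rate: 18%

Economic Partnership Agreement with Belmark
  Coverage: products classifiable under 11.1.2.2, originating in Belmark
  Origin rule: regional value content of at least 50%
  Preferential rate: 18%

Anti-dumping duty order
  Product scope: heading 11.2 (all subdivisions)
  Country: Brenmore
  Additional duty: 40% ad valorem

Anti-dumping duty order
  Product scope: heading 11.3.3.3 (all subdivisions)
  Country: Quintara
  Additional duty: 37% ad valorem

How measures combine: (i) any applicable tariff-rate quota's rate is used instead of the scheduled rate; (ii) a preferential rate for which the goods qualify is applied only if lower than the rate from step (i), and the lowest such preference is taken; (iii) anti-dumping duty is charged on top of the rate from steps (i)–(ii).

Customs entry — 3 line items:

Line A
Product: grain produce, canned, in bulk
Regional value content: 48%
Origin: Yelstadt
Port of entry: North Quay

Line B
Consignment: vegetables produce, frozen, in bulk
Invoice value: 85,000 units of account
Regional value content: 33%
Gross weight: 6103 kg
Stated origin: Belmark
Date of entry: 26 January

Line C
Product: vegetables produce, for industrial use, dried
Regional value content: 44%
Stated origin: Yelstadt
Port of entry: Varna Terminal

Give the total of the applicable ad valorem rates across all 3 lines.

78%

Line A: grain → 11.3; canned → 11.3.4; in bulk → 11.3.4.2. Scheduled 34%. Yelstadt agreement on 11.3: RVC ≥ 40% → 20% available; preferential 20%. → 20%.
Line B: vegetables → 11.2; frozen → 11.2.4; in bulk → 11.2.4.2. Scheduled 31%. Belmark agreement on 11.1.2.2: 11.2.4.2 not covered. → 31%.
Line C: vegetables → 11.2; dried → 11.2.1; for industrial use → 11.2.1.1. Scheduled 27%. Yelstadt agreement on 11.3: 11.2.1.1 not covered. → 27%.
Sum: 20% + 31% + 27% = 78%.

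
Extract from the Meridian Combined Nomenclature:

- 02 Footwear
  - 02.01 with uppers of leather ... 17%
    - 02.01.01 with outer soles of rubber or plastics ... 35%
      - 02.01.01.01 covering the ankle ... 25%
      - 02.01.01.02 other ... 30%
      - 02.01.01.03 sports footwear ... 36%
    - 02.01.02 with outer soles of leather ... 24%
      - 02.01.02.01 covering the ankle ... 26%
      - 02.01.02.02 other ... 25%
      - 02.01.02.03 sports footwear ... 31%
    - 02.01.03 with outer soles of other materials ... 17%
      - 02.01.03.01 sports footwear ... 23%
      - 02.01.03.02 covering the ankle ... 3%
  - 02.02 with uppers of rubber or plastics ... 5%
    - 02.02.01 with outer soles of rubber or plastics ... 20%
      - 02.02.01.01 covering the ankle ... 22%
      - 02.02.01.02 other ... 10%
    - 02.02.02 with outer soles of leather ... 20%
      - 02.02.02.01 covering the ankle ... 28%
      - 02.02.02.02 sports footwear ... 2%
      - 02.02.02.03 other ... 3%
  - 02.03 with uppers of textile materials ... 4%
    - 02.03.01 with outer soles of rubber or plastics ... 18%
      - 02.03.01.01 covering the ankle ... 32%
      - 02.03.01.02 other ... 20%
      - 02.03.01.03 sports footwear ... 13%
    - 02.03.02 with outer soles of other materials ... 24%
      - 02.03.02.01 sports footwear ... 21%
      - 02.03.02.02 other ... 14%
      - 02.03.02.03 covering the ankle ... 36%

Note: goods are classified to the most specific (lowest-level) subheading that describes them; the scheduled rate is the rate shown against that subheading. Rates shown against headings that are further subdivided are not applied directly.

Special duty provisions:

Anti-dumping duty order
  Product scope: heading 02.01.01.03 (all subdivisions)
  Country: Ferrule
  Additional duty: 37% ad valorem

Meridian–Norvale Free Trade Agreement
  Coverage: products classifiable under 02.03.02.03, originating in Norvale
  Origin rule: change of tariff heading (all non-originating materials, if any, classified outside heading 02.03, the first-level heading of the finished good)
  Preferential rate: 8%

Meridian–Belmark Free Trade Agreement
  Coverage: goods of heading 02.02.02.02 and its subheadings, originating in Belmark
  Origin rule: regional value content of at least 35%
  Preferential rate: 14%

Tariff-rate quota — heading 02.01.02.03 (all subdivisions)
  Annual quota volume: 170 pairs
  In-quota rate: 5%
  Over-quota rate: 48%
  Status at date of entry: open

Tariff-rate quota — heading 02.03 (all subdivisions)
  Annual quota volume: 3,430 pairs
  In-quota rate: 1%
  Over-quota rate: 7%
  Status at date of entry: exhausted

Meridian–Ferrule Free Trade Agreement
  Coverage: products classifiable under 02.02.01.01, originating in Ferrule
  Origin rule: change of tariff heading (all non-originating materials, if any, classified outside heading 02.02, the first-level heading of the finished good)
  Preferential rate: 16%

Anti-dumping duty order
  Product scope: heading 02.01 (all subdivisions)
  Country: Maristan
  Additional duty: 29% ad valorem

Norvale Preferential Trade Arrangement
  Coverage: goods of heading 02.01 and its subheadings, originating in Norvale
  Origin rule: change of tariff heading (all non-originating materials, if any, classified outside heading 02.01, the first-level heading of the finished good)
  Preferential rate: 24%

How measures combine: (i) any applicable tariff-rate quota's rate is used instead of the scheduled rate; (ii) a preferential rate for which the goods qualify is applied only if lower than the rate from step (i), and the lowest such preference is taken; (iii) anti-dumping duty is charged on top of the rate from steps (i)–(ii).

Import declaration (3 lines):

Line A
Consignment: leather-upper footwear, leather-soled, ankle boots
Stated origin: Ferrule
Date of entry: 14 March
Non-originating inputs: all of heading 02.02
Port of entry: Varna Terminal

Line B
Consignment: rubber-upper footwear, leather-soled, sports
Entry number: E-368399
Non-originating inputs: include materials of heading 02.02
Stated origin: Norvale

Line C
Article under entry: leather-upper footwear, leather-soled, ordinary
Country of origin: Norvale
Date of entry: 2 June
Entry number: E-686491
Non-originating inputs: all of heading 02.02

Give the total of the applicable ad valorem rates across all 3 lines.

52%

Line A: leather-upper → 02.01; leather-soled → 02.01.02; ankle boots → 02.01.02.01. Scheduled 26%. Ferrule agreement on 02.02.01.01: 02.01.02.01 not covered. → 26%.
Line B: rubber-upper → 02.02; leather-soled → 02.02.02; sports → 02.02.02.02. Scheduled 2%. Norvale agreement on 02.03.02.03: 02.02.02.02 not covered; Norvale agreement on 02.01: 02.02.02.02 not covered. → 2%.
Line C: leather-upper → 02.01; leather-soled → 02.01.02; ordinary → 02.01.02.02. Scheduled 25%. Norvale agreement on 02.03.02.03: 02.01.02.02 not covered; Norvale agreement on 02.01: CTH met → 24% available; preferential 24%. → 24%.
Sum: 26% + 2% + 24% = 52%.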